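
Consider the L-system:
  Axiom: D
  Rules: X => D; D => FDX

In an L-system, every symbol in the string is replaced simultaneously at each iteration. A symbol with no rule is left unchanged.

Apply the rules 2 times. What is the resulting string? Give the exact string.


Step 0: D
Step 1: FDX
Step 2: FFDXD

Answer: FFDXD


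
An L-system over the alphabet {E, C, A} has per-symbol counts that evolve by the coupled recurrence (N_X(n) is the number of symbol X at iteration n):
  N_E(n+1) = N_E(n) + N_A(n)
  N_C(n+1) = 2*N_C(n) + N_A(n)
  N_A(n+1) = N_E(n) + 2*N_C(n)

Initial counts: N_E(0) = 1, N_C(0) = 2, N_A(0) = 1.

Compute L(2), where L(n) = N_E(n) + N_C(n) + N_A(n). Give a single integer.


Step 0: N_E=1, N_C=2, N_A=1, L=4
Step 1: N_E=2, N_C=5, N_A=5, L=12
Step 2: N_E=7, N_C=15, N_A=12, L=34

Answer: 34


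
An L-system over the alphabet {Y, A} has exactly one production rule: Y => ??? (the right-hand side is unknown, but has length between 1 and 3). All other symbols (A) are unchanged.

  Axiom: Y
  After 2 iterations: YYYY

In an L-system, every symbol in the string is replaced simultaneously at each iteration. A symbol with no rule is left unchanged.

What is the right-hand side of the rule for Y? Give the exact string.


Answer: YY

Derivation:
Trying Y => YY:
  Step 0: Y
  Step 1: YY
  Step 2: YYYY
Matches the given result.


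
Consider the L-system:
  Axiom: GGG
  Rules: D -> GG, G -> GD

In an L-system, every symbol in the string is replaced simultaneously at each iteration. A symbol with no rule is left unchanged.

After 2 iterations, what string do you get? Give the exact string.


Step 0: GGG
Step 1: GDGDGD
Step 2: GDGGGDGGGDGG

Answer: GDGGGDGGGDGG


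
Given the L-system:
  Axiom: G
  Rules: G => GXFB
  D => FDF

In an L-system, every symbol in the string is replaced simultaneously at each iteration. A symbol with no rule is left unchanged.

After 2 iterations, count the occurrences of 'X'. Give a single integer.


Step 0: G  (0 'X')
Step 1: GXFB  (1 'X')
Step 2: GXFBXFB  (2 'X')

Answer: 2


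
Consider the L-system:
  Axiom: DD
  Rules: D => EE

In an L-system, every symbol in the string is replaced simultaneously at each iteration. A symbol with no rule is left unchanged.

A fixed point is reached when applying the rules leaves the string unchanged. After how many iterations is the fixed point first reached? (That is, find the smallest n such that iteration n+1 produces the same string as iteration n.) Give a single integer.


Step 0: DD
Step 1: EEEE
Step 2: EEEE  (unchanged — fixed point at step 1)

Answer: 1


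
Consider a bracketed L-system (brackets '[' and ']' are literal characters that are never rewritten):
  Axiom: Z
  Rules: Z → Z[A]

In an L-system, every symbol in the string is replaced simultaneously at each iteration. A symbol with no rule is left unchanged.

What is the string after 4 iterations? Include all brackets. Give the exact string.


Step 0: Z
Step 1: Z[A]
Step 2: Z[A][A]
Step 3: Z[A][A][A]
Step 4: Z[A][A][A][A]

Answer: Z[A][A][A][A]


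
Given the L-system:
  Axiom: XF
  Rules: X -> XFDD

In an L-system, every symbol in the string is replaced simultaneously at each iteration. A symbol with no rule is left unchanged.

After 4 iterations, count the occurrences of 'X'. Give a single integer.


Step 0: XF  (1 'X')
Step 1: XFDDF  (1 'X')
Step 2: XFDDFDDF  (1 'X')
Step 3: XFDDFDDFDDF  (1 'X')
Step 4: XFDDFDDFDDFDDF  (1 'X')

Answer: 1


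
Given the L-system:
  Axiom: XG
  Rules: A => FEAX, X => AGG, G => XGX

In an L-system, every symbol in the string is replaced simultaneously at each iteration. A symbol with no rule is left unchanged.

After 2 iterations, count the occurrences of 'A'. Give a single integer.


Step 0: XG  (0 'A')
Step 1: AGGXGX  (1 'A')
Step 2: FEAXXGXXGXAGGXGXAGG  (3 'A')

Answer: 3


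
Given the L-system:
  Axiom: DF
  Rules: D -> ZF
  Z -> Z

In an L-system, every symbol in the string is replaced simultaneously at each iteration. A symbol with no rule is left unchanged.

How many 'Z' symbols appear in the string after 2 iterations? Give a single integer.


Answer: 1

Derivation:
Step 0: DF  (0 'Z')
Step 1: ZFF  (1 'Z')
Step 2: ZFF  (1 'Z')


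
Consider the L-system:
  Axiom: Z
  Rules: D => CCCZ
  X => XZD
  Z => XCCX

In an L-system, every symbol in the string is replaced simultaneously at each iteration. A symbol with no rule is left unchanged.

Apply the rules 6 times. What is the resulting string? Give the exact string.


Answer: XZDXCCXCCCZXZDCCXZDCCCXCCXXZDXCCXCCCZCCXZDXCCXCCCZCCCXZDCCXZDXZDXCCXCCCZXZDCCXZDCCCXCCXCCXZDXCCXCCCZXZDCCXZDCCCXCCXCCCXZDXCCXCCCZCCXZDXCCXCCCZCCXZDXCCXCCCZXZDCCXZDCCCXCCXXZDXCCXCCCZCCXZDXCCXCCCZCCCXZDCCXZDXZDXCCXCCCZXZDCCXZDCCCXCCXCCXZDXCCXCCCZXZDCCXZDCCCXCCXCCCXZDXCCXCCCZCCXZDXCCXCCCZ

Derivation:
Step 0: Z
Step 1: XCCX
Step 2: XZDCCXZD
Step 3: XZDXCCXCCCZCCXZDXCCXCCCZ
Step 4: XZDXCCXCCCZXZDCCXZDCCCXCCXCCXZDXCCXCCCZXZDCCXZDCCCXCCX
Step 5: XZDXCCXCCCZXZDCCXZDCCCXCCXXZDXCCXCCCZCCXZDXCCXCCCZCCCXZDCCXZDCCXZDXCCXCCCZXZDCCXZDCCCXCCXXZDXCCXCCCZCCXZDXCCXCCCZCCCXZDCCXZD
Step 6: XZDXCCXCCCZXZDCCXZDCCCXCCXXZDXCCXCCCZCCXZDXCCXCCCZCCCXZDCCXZDXZDXCCXCCCZXZDCCXZDCCCXCCXCCXZDXCCXCCCZXZDCCXZDCCCXCCXCCCXZDXCCXCCCZCCXZDXCCXCCCZCCXZDXCCXCCCZXZDCCXZDCCCXCCXXZDXCCXCCCZCCXZDXCCXCCCZCCCXZDCCXZDXZDXCCXCCCZXZDCCXZDCCCXCCXCCXZDXCCXCCCZXZDCCXZDCCCXCCXCCCXZDXCCXCCCZCCXZDXCCXCCCZ


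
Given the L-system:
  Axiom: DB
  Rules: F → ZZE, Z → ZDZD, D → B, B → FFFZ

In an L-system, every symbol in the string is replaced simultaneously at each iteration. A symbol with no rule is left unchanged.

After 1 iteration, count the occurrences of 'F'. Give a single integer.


Answer: 3

Derivation:
Step 0: DB  (0 'F')
Step 1: BFFFZ  (3 'F')


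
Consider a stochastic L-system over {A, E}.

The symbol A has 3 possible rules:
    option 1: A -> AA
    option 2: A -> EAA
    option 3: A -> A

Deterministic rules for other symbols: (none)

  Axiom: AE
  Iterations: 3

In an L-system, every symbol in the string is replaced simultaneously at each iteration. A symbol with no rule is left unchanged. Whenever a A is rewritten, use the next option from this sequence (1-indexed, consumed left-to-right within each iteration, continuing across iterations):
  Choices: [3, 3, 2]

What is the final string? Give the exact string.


Answer: EAAE

Derivation:
Step 0: AE
Step 1: AE  (used choices [3])
Step 2: AE  (used choices [3])
Step 3: EAAE  (used choices [2])


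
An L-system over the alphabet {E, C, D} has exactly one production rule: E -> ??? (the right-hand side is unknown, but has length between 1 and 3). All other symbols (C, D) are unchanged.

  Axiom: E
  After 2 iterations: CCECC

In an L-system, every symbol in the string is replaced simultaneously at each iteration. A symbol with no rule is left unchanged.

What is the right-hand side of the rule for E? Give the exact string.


Trying E -> CEC:
  Step 0: E
  Step 1: CEC
  Step 2: CCECC
Matches the given result.

Answer: CEC


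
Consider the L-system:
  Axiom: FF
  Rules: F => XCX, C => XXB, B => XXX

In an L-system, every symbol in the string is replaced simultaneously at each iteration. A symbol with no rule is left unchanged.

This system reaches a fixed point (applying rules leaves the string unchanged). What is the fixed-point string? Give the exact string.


Step 0: FF
Step 1: XCXXCX
Step 2: XXXBXXXXBX
Step 3: XXXXXXXXXXXXXX
Step 4: XXXXXXXXXXXXXX  (unchanged — fixed point at step 3)

Answer: XXXXXXXXXXXXXX


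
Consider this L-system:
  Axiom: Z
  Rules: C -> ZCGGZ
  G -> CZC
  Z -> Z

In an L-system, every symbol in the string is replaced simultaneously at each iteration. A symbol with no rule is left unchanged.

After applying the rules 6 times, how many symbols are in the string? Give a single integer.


Answer: 1

Derivation:
Step 0: length = 1
Step 1: length = 1
Step 2: length = 1
Step 3: length = 1
Step 4: length = 1
Step 5: length = 1
Step 6: length = 1


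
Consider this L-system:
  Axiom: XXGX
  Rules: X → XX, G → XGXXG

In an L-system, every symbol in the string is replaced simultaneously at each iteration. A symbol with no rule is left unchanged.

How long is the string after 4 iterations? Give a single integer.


Answer: 160

Derivation:
Step 0: length = 4
Step 1: length = 11
Step 2: length = 28
Step 3: length = 68
Step 4: length = 160


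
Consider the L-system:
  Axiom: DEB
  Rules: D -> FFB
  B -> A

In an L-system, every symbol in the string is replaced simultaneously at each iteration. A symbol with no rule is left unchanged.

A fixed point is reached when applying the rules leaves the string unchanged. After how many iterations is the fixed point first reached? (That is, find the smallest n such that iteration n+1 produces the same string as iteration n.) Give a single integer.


Answer: 2

Derivation:
Step 0: DEB
Step 1: FFBEA
Step 2: FFAEA
Step 3: FFAEA  (unchanged — fixed point at step 2)


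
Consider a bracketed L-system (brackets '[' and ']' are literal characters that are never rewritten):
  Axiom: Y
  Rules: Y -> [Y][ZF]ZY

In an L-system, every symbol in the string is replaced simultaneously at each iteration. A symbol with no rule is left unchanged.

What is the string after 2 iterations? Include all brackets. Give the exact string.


Answer: [[Y][ZF]ZY][ZF]Z[Y][ZF]ZY

Derivation:
Step 0: Y
Step 1: [Y][ZF]ZY
Step 2: [[Y][ZF]ZY][ZF]Z[Y][ZF]ZY


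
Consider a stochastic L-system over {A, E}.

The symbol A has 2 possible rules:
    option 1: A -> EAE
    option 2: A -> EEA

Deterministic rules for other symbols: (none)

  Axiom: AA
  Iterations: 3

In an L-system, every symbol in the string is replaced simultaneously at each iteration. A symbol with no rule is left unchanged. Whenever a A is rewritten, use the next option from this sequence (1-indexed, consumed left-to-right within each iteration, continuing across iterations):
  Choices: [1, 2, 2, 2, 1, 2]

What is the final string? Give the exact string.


Answer: EEEEAEEEEEEEEA

Derivation:
Step 0: AA
Step 1: EAEEEA  (used choices [1, 2])
Step 2: EEEAEEEEEA  (used choices [2, 2])
Step 3: EEEEAEEEEEEEEA  (used choices [1, 2])


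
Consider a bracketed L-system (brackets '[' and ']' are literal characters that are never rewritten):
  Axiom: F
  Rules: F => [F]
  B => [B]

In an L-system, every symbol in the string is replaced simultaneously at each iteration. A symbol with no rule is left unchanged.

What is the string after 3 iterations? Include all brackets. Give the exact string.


Step 0: F
Step 1: [F]
Step 2: [[F]]
Step 3: [[[F]]]

Answer: [[[F]]]


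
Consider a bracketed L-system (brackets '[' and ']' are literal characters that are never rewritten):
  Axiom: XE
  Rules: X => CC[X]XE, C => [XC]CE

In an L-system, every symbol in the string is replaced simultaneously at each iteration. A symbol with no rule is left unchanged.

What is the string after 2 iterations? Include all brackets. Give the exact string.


Answer: [XC]CE[XC]CE[CC[X]XE]CC[X]XEEE

Derivation:
Step 0: XE
Step 1: CC[X]XEE
Step 2: [XC]CE[XC]CE[CC[X]XE]CC[X]XEEE


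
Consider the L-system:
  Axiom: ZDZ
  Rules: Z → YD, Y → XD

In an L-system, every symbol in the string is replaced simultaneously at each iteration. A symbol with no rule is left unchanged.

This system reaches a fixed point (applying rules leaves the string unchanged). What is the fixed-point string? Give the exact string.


Answer: XDDDXDD

Derivation:
Step 0: ZDZ
Step 1: YDDYD
Step 2: XDDDXDD
Step 3: XDDDXDD  (unchanged — fixed point at step 2)


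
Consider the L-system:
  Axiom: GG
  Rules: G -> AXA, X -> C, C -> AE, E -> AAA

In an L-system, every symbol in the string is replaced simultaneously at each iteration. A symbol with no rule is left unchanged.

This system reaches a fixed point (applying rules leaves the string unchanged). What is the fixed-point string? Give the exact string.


Answer: AAAAAAAAAAAA

Derivation:
Step 0: GG
Step 1: AXAAXA
Step 2: ACAACA
Step 3: AAEAAAEA
Step 4: AAAAAAAAAAAA
Step 5: AAAAAAAAAAAA  (unchanged — fixed point at step 4)


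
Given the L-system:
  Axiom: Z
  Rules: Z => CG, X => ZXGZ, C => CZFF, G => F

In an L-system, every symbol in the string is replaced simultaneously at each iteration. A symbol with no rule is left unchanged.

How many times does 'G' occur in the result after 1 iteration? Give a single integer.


Step 0: Z  (0 'G')
Step 1: CG  (1 'G')

Answer: 1


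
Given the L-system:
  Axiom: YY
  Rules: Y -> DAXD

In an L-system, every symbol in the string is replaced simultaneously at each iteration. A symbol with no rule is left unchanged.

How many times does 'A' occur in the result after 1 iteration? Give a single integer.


Step 0: YY  (0 'A')
Step 1: DAXDDAXD  (2 'A')

Answer: 2


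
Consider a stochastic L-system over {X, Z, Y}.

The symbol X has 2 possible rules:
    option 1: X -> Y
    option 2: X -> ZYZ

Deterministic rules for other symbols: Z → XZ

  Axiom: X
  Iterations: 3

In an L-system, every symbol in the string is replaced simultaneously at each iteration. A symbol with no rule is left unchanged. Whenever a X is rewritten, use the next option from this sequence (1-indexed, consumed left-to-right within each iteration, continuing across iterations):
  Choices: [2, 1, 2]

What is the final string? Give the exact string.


Answer: YXZYZYZXZ

Derivation:
Step 0: X
Step 1: ZYZ  (used choices [2])
Step 2: XZYXZ  (used choices [])
Step 3: YXZYZYZXZ  (used choices [1, 2])


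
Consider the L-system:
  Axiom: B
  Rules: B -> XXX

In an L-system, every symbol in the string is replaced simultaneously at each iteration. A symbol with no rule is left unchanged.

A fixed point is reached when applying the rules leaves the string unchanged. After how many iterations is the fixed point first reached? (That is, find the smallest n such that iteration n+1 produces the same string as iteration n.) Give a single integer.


Answer: 1

Derivation:
Step 0: B
Step 1: XXX
Step 2: XXX  (unchanged — fixed point at step 1)


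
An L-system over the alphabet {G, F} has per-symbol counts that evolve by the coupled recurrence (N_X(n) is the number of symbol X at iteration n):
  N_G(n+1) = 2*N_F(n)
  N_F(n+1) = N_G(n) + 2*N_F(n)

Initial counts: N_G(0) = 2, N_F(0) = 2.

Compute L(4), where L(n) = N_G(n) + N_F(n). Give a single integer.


Answer: 208

Derivation:
Step 0: N_G=2, N_F=2, L=4
Step 1: N_G=4, N_F=6, L=10
Step 2: N_G=12, N_F=16, L=28
Step 3: N_G=32, N_F=44, L=76
Step 4: N_G=88, N_F=120, L=208


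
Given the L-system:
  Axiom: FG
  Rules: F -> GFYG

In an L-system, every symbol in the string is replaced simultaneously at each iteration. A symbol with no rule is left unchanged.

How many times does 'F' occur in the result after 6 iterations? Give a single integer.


Step 0: FG  (1 'F')
Step 1: GFYGG  (1 'F')
Step 2: GGFYGYGG  (1 'F')
Step 3: GGGFYGYGYGG  (1 'F')
Step 4: GGGGFYGYGYGYGG  (1 'F')
Step 5: GGGGGFYGYGYGYGYGG  (1 'F')
Step 6: GGGGGGFYGYGYGYGYGYGG  (1 'F')

Answer: 1


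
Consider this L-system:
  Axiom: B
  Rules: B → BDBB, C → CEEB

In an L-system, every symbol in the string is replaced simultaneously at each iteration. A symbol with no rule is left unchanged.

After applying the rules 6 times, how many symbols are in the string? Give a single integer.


Step 0: length = 1
Step 1: length = 4
Step 2: length = 13
Step 3: length = 40
Step 4: length = 121
Step 5: length = 364
Step 6: length = 1093

Answer: 1093


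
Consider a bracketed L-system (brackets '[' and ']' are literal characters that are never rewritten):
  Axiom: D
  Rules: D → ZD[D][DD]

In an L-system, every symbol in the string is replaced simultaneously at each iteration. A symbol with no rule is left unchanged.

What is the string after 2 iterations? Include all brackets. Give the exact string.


Answer: ZZD[D][DD][ZD[D][DD]][ZD[D][DD]ZD[D][DD]]

Derivation:
Step 0: D
Step 1: ZD[D][DD]
Step 2: ZZD[D][DD][ZD[D][DD]][ZD[D][DD]ZD[D][DD]]


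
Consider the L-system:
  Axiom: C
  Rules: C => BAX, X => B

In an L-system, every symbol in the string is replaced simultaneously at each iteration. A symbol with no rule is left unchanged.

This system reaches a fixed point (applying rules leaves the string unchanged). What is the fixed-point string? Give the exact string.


Answer: BAB

Derivation:
Step 0: C
Step 1: BAX
Step 2: BAB
Step 3: BAB  (unchanged — fixed point at step 2)


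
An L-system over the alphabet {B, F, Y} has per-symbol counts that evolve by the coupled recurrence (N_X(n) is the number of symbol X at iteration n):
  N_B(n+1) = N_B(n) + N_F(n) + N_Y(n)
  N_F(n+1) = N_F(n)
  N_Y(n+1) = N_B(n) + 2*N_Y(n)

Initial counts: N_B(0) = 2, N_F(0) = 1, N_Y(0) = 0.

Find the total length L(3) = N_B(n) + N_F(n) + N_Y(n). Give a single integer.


Step 0: N_B=2, N_F=1, N_Y=0, L=3
Step 1: N_B=3, N_F=1, N_Y=2, L=6
Step 2: N_B=6, N_F=1, N_Y=7, L=14
Step 3: N_B=14, N_F=1, N_Y=20, L=35

Answer: 35


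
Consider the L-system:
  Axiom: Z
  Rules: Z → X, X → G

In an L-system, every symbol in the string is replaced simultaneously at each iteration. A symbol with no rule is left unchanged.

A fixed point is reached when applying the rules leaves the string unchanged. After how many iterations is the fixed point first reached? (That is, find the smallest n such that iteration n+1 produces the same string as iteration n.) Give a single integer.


Answer: 2

Derivation:
Step 0: Z
Step 1: X
Step 2: G
Step 3: G  (unchanged — fixed point at step 2)


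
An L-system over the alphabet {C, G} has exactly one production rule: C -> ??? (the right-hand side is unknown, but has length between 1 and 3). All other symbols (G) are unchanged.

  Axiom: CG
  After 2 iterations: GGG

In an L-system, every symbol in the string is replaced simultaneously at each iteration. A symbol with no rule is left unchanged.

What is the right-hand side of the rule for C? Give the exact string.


Answer: GG

Derivation:
Trying C -> GG:
  Step 0: CG
  Step 1: GGG
  Step 2: GGG
Matches the given result.


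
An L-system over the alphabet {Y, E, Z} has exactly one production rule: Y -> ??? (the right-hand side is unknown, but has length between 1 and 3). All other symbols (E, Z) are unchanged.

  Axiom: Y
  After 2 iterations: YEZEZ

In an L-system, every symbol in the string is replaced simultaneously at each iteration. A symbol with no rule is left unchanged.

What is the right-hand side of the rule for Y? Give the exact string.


Trying Y -> YEZ:
  Step 0: Y
  Step 1: YEZ
  Step 2: YEZEZ
Matches the given result.

Answer: YEZ


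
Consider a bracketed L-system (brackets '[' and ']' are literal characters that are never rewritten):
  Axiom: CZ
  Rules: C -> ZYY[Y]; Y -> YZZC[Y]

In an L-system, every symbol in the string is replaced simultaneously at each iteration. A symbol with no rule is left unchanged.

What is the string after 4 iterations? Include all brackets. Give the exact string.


Answer: ZYZZC[Y]ZZZYY[Y][YZZC[Y]]ZZZYZZC[Y]YZZC[Y][YZZC[Y]][YZZC[Y]ZZZYY[Y][YZZC[Y]]]YZZC[Y]ZZZYY[Y][YZZC[Y]]ZZZYZZC[Y]YZZC[Y][YZZC[Y]][YZZC[Y]ZZZYY[Y][YZZC[Y]]][YZZC[Y]ZZZYY[Y][YZZC[Y]]ZZZYZZC[Y]YZZC[Y][YZZC[Y]][YZZC[Y]ZZZYY[Y][YZZC[Y]]]]Z

Derivation:
Step 0: CZ
Step 1: ZYY[Y]Z
Step 2: ZYZZC[Y]YZZC[Y][YZZC[Y]]Z
Step 3: ZYZZC[Y]ZZZYY[Y][YZZC[Y]]YZZC[Y]ZZZYY[Y][YZZC[Y]][YZZC[Y]ZZZYY[Y][YZZC[Y]]]Z
Step 4: ZYZZC[Y]ZZZYY[Y][YZZC[Y]]ZZZYZZC[Y]YZZC[Y][YZZC[Y]][YZZC[Y]ZZZYY[Y][YZZC[Y]]]YZZC[Y]ZZZYY[Y][YZZC[Y]]ZZZYZZC[Y]YZZC[Y][YZZC[Y]][YZZC[Y]ZZZYY[Y][YZZC[Y]]][YZZC[Y]ZZZYY[Y][YZZC[Y]]ZZZYZZC[Y]YZZC[Y][YZZC[Y]][YZZC[Y]ZZZYY[Y][YZZC[Y]]]]Z


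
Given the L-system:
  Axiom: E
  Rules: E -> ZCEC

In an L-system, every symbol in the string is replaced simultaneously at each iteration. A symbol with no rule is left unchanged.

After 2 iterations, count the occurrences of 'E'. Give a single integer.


Answer: 1

Derivation:
Step 0: E  (1 'E')
Step 1: ZCEC  (1 'E')
Step 2: ZCZCECC  (1 'E')


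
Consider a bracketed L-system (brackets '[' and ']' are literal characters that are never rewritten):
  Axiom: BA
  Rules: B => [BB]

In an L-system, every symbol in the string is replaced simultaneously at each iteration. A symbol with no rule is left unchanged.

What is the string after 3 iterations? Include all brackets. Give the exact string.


Step 0: BA
Step 1: [BB]A
Step 2: [[BB][BB]]A
Step 3: [[[BB][BB]][[BB][BB]]]A

Answer: [[[BB][BB]][[BB][BB]]]A


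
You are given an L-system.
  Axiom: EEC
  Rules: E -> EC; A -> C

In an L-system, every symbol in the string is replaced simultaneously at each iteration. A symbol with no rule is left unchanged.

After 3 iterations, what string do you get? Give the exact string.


Step 0: EEC
Step 1: ECECC
Step 2: ECCECCC
Step 3: ECCCECCCC

Answer: ECCCECCCC


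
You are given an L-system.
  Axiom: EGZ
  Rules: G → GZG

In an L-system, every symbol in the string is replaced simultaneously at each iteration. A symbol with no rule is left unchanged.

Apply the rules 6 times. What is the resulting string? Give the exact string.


Step 0: EGZ
Step 1: EGZGZ
Step 2: EGZGZGZGZ
Step 3: EGZGZGZGZGZGZGZGZ
Step 4: EGZGZGZGZGZGZGZGZGZGZGZGZGZGZGZGZ
Step 5: EGZGZGZGZGZGZGZGZGZGZGZGZGZGZGZGZGZGZGZGZGZGZGZGZGZGZGZGZGZGZGZGZ
Step 6: EGZGZGZGZGZGZGZGZGZGZGZGZGZGZGZGZGZGZGZGZGZGZGZGZGZGZGZGZGZGZGZGZGZGZGZGZGZGZGZGZGZGZGZGZGZGZGZGZGZGZGZGZGZGZGZGZGZGZGZGZGZGZGZGZ

Answer: EGZGZGZGZGZGZGZGZGZGZGZGZGZGZGZGZGZGZGZGZGZGZGZGZGZGZGZGZGZGZGZGZGZGZGZGZGZGZGZGZGZGZGZGZGZGZGZGZGZGZGZGZGZGZGZGZGZGZGZGZGZGZGZGZ


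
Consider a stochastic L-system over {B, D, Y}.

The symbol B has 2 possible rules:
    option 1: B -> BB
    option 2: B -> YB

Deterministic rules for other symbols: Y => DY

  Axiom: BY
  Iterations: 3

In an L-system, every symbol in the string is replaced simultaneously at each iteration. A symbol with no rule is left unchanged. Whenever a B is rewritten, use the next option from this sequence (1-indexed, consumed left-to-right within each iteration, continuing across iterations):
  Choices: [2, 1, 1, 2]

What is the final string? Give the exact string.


Step 0: BY
Step 1: YBDY  (used choices [2])
Step 2: DYBBDDY  (used choices [1])
Step 3: DDYBBYBDDDY  (used choices [1, 2])

Answer: DDYBBYBDDDY


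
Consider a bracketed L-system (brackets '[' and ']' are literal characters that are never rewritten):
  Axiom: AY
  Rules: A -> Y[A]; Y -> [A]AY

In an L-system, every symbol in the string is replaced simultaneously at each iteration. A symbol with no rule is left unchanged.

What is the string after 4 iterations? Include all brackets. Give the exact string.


Step 0: AY
Step 1: Y[A][A]AY
Step 2: [A]AY[Y[A]][Y[A]]Y[A][A]AY
Step 3: [Y[A]]Y[A][A]AY[[A]AY[Y[A]]][[A]AY[Y[A]]][A]AY[Y[A]][Y[A]]Y[A][A]AY
Step 4: [[A]AY[Y[A]]][A]AY[Y[A]][Y[A]]Y[A][A]AY[[Y[A]]Y[A][A]AY[[A]AY[Y[A]]]][[Y[A]]Y[A][A]AY[[A]AY[Y[A]]]][Y[A]]Y[A][A]AY[[A]AY[Y[A]]][[A]AY[Y[A]]][A]AY[Y[A]][Y[A]]Y[A][A]AY

Answer: [[A]AY[Y[A]]][A]AY[Y[A]][Y[A]]Y[A][A]AY[[Y[A]]Y[A][A]AY[[A]AY[Y[A]]]][[Y[A]]Y[A][A]AY[[A]AY[Y[A]]]][Y[A]]Y[A][A]AY[[A]AY[Y[A]]][[A]AY[Y[A]]][A]AY[Y[A]][Y[A]]Y[A][A]AY


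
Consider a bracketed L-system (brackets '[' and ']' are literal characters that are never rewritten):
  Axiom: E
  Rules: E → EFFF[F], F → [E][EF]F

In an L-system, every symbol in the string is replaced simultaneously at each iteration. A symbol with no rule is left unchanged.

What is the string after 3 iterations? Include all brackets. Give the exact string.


Step 0: E
Step 1: EFFF[F]
Step 2: EFFF[F][E][EF]F[E][EF]F[E][EF]F[[E][EF]F]
Step 3: EFFF[F][E][EF]F[E][EF]F[E][EF]F[[E][EF]F][EFFF[F]][EFFF[F][E][EF]F][E][EF]F[EFFF[F]][EFFF[F][E][EF]F][E][EF]F[EFFF[F]][EFFF[F][E][EF]F][E][EF]F[[EFFF[F]][EFFF[F][E][EF]F][E][EF]F]

Answer: EFFF[F][E][EF]F[E][EF]F[E][EF]F[[E][EF]F][EFFF[F]][EFFF[F][E][EF]F][E][EF]F[EFFF[F]][EFFF[F][E][EF]F][E][EF]F[EFFF[F]][EFFF[F][E][EF]F][E][EF]F[[EFFF[F]][EFFF[F][E][EF]F][E][EF]F]


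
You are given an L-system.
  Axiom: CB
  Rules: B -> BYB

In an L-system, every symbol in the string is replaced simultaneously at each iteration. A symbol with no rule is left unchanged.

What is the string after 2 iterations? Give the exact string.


Step 0: CB
Step 1: CBYB
Step 2: CBYBYBYB

Answer: CBYBYBYB


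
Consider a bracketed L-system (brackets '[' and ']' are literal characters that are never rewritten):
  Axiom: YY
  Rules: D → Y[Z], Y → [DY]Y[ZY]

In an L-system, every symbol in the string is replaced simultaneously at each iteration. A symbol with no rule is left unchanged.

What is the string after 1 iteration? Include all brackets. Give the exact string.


Answer: [DY]Y[ZY][DY]Y[ZY]

Derivation:
Step 0: YY
Step 1: [DY]Y[ZY][DY]Y[ZY]


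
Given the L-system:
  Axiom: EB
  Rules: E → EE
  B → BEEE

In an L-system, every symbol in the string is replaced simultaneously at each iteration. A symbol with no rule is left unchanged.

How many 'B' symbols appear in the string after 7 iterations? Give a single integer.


Answer: 1

Derivation:
Step 0: EB  (1 'B')
Step 1: EEBEEE  (1 'B')
Step 2: EEEEBEEEEEEEEE  (1 'B')
Step 3: EEEEEEEEBEEEEEEEEEEEEEEEEEEEEE  (1 'B')
Step 4: EEEEEEEEEEEEEEEEBEEEEEEEEEEEEEEEEEEEEEEEEEEEEEEEEEEEEEEEEEEEEE  (1 'B')
Step 5: EEEEEEEEEEEEEEEEEEEEEEEEEEEEEEEEBEEEEEEEEEEEEEEEEEEEEEEEEEEEEEEEEEEEEEEEEEEEEEEEEEEEEEEEEEEEEEEEEEEEEEEEEEEEEEEEEEEEEEEEEEEEEE  (1 'B')
Step 6: EEEEEEEEEEEEEEEEEEEEEEEEEEEEEEEEEEEEEEEEEEEEEEEEEEEEEEEEEEEEEEEEBEEEEEEEEEEEEEEEEEEEEEEEEEEEEEEEEEEEEEEEEEEEEEEEEEEEEEEEEEEEEEEEEEEEEEEEEEEEEEEEEEEEEEEEEEEEEEEEEEEEEEEEEEEEEEEEEEEEEEEEEEEEEEEEEEEEEEEEEEEEEEEEEEEEEEEEEEEEEEEEEEEEEEEEEEEEEEEEEEEEEEEEEEEEEE  (1 'B')
Step 7: EEEEEEEEEEEEEEEEEEEEEEEEEEEEEEEEEEEEEEEEEEEEEEEEEEEEEEEEEEEEEEEEEEEEEEEEEEEEEEEEEEEEEEEEEEEEEEEEEEEEEEEEEEEEEEEEEEEEEEEEEEEEEEEEBEEEEEEEEEEEEEEEEEEEEEEEEEEEEEEEEEEEEEEEEEEEEEEEEEEEEEEEEEEEEEEEEEEEEEEEEEEEEEEEEEEEEEEEEEEEEEEEEEEEEEEEEEEEEEEEEEEEEEEEEEEEEEEEEEEEEEEEEEEEEEEEEEEEEEEEEEEEEEEEEEEEEEEEEEEEEEEEEEEEEEEEEEEEEEEEEEEEEEEEEEEEEEEEEEEEEEEEEEEEEEEEEEEEEEEEEEEEEEEEEEEEEEEEEEEEEEEEEEEEEEEEEEEEEEEEEEEEEEEEEEEEEEEEEEEEEEEEEEEEEEEEEEEEEEEEEEEEEEEEEEEEEEEEEEEEEEEEEEEEEEEEEEEEEEEEEEEEEEEEEEEEEEEEEEEEEEEEEEEEEE  (1 'B')


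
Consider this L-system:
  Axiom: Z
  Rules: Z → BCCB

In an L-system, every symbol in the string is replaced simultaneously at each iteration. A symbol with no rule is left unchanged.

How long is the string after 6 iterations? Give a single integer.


Answer: 4

Derivation:
Step 0: length = 1
Step 1: length = 4
Step 2: length = 4
Step 3: length = 4
Step 4: length = 4
Step 5: length = 4
Step 6: length = 4


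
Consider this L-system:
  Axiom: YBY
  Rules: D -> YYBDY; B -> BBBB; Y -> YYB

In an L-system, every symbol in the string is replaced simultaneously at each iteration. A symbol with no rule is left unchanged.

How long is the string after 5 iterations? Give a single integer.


Step 0: length = 3
Step 1: length = 10
Step 2: length = 36
Step 3: length = 136
Step 4: length = 528
Step 5: length = 2080

Answer: 2080


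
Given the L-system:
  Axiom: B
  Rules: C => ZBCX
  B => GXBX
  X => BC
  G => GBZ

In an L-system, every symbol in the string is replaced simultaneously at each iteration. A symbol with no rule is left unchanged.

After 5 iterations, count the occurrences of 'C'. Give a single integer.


Step 0: B  (0 'C')
Step 1: GXBX  (0 'C')
Step 2: GBZBCGXBXBC  (2 'C')
Step 3: GBZGXBXZGXBXZBCXGBZBCGXBXBCGXBXZBCX  (4 'C')
Step 4: GBZGXBXZGBZBCGXBXBCZGBZBCGXBXBCZGXBXZBCXBCGBZGXBXZGXBXZBCXGBZBCGXBXBCGXBXZBCXGBZBCGXBXBCZGXBXZBCXBC  (14 'C')
Step 5: GBZGXBXZGBZBCGXBXBCZGBZGXBXZGXBXZBCXGBZBCGXBXBCGXBXZBCXZGBZGXBXZGXBXZBCXGBZBCGXBXBCGXBXZBCXZGBZBCGXBXBCZGXBXZBCXBCGXBXZBCXGBZGXBXZGBZBCGXBXBCZGBZBCGXBXBCZGXBXZBCXBCGBZGXBXZGXBXZBCXGBZBCGXBXBCGXBXZBCXGBZBCGXBXBCZGXBXZBCXBCGBZGXBXZGXBXZBCXGBZBCGXBXBCGXBXZBCXZGBZBCGXBXBCZGXBXZBCXBCGXBXZBCX  (38 'C')

Answer: 38


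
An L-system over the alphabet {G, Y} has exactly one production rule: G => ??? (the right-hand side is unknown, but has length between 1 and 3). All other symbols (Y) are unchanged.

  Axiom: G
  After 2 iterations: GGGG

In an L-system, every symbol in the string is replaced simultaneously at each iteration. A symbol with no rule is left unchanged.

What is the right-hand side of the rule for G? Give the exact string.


Trying G => GG:
  Step 0: G
  Step 1: GG
  Step 2: GGGG
Matches the given result.

Answer: GG


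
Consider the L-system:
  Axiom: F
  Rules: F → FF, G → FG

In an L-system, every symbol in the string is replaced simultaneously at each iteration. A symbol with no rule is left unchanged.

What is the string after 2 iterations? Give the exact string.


Step 0: F
Step 1: FF
Step 2: FFFF

Answer: FFFF


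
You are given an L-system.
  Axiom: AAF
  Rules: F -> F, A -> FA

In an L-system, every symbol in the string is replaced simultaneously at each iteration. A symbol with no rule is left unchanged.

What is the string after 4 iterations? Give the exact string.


Answer: FFFFAFFFFAF

Derivation:
Step 0: AAF
Step 1: FAFAF
Step 2: FFAFFAF
Step 3: FFFAFFFAF
Step 4: FFFFAFFFFAF


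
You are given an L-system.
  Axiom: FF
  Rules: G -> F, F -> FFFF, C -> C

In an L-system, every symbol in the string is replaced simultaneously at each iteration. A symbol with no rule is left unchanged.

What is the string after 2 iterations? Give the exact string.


Step 0: FF
Step 1: FFFFFFFF
Step 2: FFFFFFFFFFFFFFFFFFFFFFFFFFFFFFFF

Answer: FFFFFFFFFFFFFFFFFFFFFFFFFFFFFFFF


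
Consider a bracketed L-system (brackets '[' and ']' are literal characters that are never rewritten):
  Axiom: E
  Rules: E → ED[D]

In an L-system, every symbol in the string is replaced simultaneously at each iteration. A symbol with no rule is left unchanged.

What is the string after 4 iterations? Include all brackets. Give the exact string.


Answer: ED[D]D[D]D[D]D[D]

Derivation:
Step 0: E
Step 1: ED[D]
Step 2: ED[D]D[D]
Step 3: ED[D]D[D]D[D]
Step 4: ED[D]D[D]D[D]D[D]


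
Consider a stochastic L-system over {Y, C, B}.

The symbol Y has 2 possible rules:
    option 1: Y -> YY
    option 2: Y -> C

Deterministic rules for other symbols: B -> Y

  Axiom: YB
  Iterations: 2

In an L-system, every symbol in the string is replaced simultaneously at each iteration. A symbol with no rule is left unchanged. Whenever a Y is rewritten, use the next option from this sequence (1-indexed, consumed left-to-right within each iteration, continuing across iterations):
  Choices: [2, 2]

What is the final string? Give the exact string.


Step 0: YB
Step 1: CY  (used choices [2])
Step 2: CC  (used choices [2])

Answer: CC


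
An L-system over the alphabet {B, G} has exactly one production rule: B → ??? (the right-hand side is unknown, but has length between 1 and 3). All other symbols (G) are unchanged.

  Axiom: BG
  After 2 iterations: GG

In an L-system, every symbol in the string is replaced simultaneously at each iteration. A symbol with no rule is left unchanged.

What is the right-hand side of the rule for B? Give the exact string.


Answer: G

Derivation:
Trying B → G:
  Step 0: BG
  Step 1: GG
  Step 2: GG
Matches the given result.


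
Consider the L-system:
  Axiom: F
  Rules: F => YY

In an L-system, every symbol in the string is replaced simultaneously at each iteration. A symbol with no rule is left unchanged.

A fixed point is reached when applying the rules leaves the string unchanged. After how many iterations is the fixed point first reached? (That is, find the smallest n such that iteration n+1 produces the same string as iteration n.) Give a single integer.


Step 0: F
Step 1: YY
Step 2: YY  (unchanged — fixed point at step 1)

Answer: 1


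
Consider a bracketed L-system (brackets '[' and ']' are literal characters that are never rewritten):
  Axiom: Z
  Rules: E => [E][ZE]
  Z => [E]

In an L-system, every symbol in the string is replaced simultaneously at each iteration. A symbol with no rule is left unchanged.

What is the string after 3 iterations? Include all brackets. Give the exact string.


Answer: [[[E][ZE]][[E][E][ZE]]]

Derivation:
Step 0: Z
Step 1: [E]
Step 2: [[E][ZE]]
Step 3: [[[E][ZE]][[E][E][ZE]]]


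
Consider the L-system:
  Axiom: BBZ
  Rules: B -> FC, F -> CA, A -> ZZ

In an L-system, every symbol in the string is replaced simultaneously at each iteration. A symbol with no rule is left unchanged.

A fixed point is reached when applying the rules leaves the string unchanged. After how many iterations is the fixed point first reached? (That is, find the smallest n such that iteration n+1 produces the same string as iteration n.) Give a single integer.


Step 0: BBZ
Step 1: FCFCZ
Step 2: CACCACZ
Step 3: CZZCCZZCZ
Step 4: CZZCCZZCZ  (unchanged — fixed point at step 3)

Answer: 3


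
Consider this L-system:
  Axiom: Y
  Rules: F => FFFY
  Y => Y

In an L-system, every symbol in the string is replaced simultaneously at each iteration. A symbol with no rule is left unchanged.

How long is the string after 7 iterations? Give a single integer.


Answer: 1

Derivation:
Step 0: length = 1
Step 1: length = 1
Step 2: length = 1
Step 3: length = 1
Step 4: length = 1
Step 5: length = 1
Step 6: length = 1
Step 7: length = 1


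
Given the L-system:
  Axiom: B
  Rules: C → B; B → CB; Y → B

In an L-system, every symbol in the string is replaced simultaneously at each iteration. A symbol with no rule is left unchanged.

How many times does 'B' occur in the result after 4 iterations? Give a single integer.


Answer: 5

Derivation:
Step 0: B  (1 'B')
Step 1: CB  (1 'B')
Step 2: BCB  (2 'B')
Step 3: CBBCB  (3 'B')
Step 4: BCBCBBCB  (5 'B')


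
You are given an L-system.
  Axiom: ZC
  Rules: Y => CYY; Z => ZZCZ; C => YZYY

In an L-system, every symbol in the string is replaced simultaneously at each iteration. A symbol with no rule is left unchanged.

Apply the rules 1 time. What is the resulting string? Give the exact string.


Step 0: ZC
Step 1: ZZCZYZYY

Answer: ZZCZYZYY


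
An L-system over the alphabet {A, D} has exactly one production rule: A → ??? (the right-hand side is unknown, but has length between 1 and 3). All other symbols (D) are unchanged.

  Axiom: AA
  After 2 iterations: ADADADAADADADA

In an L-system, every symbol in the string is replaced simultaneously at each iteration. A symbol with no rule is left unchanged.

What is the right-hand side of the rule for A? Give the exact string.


Answer: ADA

Derivation:
Trying A → ADA:
  Step 0: AA
  Step 1: ADAADA
  Step 2: ADADADAADADADA
Matches the given result.


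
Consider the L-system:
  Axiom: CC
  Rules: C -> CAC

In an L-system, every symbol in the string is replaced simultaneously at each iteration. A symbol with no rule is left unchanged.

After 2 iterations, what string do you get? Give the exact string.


Step 0: CC
Step 1: CACCAC
Step 2: CACACACCACACAC

Answer: CACACACCACACAC


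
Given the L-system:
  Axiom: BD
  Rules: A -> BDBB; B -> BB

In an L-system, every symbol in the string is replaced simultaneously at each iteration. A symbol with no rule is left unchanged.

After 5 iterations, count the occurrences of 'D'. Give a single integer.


Answer: 1

Derivation:
Step 0: BD  (1 'D')
Step 1: BBD  (1 'D')
Step 2: BBBBD  (1 'D')
Step 3: BBBBBBBBD  (1 'D')
Step 4: BBBBBBBBBBBBBBBBD  (1 'D')
Step 5: BBBBBBBBBBBBBBBBBBBBBBBBBBBBBBBBD  (1 'D')


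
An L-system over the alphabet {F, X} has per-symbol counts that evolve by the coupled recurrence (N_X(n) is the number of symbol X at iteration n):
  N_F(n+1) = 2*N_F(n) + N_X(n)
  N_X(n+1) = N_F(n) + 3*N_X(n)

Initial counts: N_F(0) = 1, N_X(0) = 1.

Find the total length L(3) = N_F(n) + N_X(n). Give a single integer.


Step 0: N_F=1, N_X=1, L=2
Step 1: N_F=3, N_X=4, L=7
Step 2: N_F=10, N_X=15, L=25
Step 3: N_F=35, N_X=55, L=90

Answer: 90


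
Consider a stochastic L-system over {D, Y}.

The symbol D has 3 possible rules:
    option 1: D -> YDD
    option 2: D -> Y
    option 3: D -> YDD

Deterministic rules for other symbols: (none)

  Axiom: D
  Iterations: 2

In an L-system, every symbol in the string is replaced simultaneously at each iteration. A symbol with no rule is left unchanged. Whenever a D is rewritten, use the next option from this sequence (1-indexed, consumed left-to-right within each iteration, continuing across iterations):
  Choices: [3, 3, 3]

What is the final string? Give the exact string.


Answer: YYDDYDD

Derivation:
Step 0: D
Step 1: YDD  (used choices [3])
Step 2: YYDDYDD  (used choices [3, 3])


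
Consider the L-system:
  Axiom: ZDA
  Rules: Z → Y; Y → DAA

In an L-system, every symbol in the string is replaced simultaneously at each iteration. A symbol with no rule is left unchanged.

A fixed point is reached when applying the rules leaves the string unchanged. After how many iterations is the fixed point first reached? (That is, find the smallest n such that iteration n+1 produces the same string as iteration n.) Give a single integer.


Answer: 2

Derivation:
Step 0: ZDA
Step 1: YDA
Step 2: DAADA
Step 3: DAADA  (unchanged — fixed point at step 2)


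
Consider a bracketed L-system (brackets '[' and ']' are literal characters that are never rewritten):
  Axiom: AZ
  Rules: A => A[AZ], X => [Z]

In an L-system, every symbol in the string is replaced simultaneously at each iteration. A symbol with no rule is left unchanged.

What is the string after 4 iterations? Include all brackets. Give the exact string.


Answer: A[AZ][A[AZ]Z][A[AZ][A[AZ]Z]Z][A[AZ][A[AZ]Z][A[AZ][A[AZ]Z]Z]Z]Z

Derivation:
Step 0: AZ
Step 1: A[AZ]Z
Step 2: A[AZ][A[AZ]Z]Z
Step 3: A[AZ][A[AZ]Z][A[AZ][A[AZ]Z]Z]Z
Step 4: A[AZ][A[AZ]Z][A[AZ][A[AZ]Z]Z][A[AZ][A[AZ]Z][A[AZ][A[AZ]Z]Z]Z]Z


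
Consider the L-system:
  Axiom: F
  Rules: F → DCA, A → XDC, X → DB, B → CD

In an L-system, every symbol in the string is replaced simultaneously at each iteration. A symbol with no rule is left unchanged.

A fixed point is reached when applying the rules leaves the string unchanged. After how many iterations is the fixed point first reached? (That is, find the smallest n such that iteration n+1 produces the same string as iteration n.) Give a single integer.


Answer: 4

Derivation:
Step 0: F
Step 1: DCA
Step 2: DCXDC
Step 3: DCDBDC
Step 4: DCDCDDC
Step 5: DCDCDDC  (unchanged — fixed point at step 4)


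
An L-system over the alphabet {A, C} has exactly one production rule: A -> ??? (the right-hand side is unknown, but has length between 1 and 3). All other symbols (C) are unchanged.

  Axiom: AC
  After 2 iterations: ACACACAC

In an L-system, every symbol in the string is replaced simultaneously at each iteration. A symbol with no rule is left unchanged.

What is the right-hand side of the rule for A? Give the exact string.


Trying A -> ACA:
  Step 0: AC
  Step 1: ACAC
  Step 2: ACACACAC
Matches the given result.

Answer: ACA


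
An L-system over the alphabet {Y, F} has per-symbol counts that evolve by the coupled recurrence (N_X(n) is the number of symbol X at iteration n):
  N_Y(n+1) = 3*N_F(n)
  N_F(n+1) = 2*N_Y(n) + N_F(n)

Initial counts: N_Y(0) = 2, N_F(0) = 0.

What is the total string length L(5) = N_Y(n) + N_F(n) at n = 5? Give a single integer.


Answer: 376

Derivation:
Step 0: N_Y=2, N_F=0, L=2
Step 1: N_Y=0, N_F=4, L=4
Step 2: N_Y=12, N_F=4, L=16
Step 3: N_Y=12, N_F=28, L=40
Step 4: N_Y=84, N_F=52, L=136
Step 5: N_Y=156, N_F=220, L=376


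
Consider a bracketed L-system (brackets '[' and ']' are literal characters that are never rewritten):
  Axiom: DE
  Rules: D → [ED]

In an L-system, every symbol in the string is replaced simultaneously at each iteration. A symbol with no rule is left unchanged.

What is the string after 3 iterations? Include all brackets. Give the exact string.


Step 0: DE
Step 1: [ED]E
Step 2: [E[ED]]E
Step 3: [E[E[ED]]]E

Answer: [E[E[ED]]]E


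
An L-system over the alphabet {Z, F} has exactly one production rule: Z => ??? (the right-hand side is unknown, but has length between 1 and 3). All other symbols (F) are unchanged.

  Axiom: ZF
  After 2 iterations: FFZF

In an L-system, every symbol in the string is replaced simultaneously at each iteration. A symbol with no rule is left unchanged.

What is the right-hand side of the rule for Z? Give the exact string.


Trying Z => FZ:
  Step 0: ZF
  Step 1: FZF
  Step 2: FFZF
Matches the given result.

Answer: FZ
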